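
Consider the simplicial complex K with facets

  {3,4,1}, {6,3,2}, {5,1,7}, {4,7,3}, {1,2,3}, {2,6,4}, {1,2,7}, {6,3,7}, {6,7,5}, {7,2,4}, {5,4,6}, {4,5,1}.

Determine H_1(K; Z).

K has 7 vertices, 18 edges, 12 triangles.
rank ∂_1 = 6, rank ∂_2 = 12 ⇒ b_1 = 18 − 6 − 12 = 0; ∂_2 has invariant factor(s) [2] giving torsion. So H_1 = Z_2.

H_1 ≅ Z_2.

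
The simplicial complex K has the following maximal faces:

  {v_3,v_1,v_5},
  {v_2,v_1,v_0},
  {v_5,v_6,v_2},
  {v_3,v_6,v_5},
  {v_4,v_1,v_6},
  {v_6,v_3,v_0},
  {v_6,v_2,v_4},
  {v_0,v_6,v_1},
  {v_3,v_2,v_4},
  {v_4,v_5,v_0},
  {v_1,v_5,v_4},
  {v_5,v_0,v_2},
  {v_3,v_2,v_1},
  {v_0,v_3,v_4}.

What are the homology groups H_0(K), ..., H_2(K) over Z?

H_0 ≅ Z,  H_1 ≅ Z^2,  H_2 ≅ Z.

Take the total order v_0 < v_1 < v_2 < v_3 < v_4 < v_5 < v_6 on the vertex set. Then K (dimension 2) consists of the simplices:

  0-simplices (7): [v_0], [v_1], [v_2], [v_3], [v_4], [v_5], [v_6]
  1-simplices (21): (21 of them)
  2-simplices (14): (14 of them)

giving chain groups C_0 ≅ Z^7, C_1 ≅ Z^21, C_2 ≅ Z^14.

Boundary ∂_1: C_1 → C_0 is given by ∂[p,q] = [q] − [p]. For instance
  ∂[v_0,v_4] = [v_4] − [v_0].
The resulting 7×21 matrix has rank 6, and its Smith normal form has invariant factors (1,1,1,1,1,1).

∂_2: C_2 → C_1 acts by ∂[p,q,r] = [q,r] − [p,r] + [p,q]. For instance
  ∂[v_3,v_5,v_6] = [v_5,v_6] − [v_3,v_6] + [v_3,v_5],
  ∂[v_1,v_3,v_5] = [v_3,v_5] − [v_1,v_5] + [v_1,v_3].
The resulting 21×14 matrix has rank 13, and its Smith normal form has invariant factors (1,1,1,1,1,1,1,1,1,1,1,1,1).

Reading off H_k = ker ∂_k / im ∂_{k+1}:

  H_0: rank C_0 − rank ∂_1 = 7 − 6 = 1, and the invariant factors of ∂_1 are all 1, so H_0 = Z.
  H_1: rank ker ∂_1 − rank ∂_2 = (21 − 6) − 13 = 2, and the invariant factors of ∂_2 are all 1, so H_1 = Z^2.
  H_2: rank ker ∂_2 − rank ∂_3 = (14 − 13) − 0 = 1, and there is no ∂_3, so H_2 = Z.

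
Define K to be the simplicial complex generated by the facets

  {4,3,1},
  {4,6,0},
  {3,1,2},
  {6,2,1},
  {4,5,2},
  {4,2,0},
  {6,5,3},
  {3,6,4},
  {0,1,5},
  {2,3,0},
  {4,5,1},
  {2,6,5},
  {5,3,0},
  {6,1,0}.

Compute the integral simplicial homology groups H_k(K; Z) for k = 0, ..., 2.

Take the total order 0 < 1 < 2 < 3 < 4 < 5 < 6 on the vertex set. Then K (dimension 2) consists of the simplices:

  0-simplices (7): [0], [1], [2], [3], [4], [5], [6]
  1-simplices (21): [0,1], [0,2], [0,3], [0,4], [0,5], [0,6], [1,2], [1,3], [1,4], [1,5], [1,6], [2,3], [2,4], [2,5], [2,6], [3,4], [3,5], [3,6], [4,5], [4,6], [5,6]
  2-simplices (14): [0,1,5], [0,1,6], [0,2,3], [0,2,4], [0,3,5], [0,4,6], [1,2,3], [1,2,6], [1,3,4], [1,4,5], [2,4,5], [2,5,6], [3,4,6], [3,5,6]

so the chain groups are C_0 ≅ Z^7, C_1 ≅ Z^21, C_2 ≅ Z^14.

The boundary map ∂_1: C_1 → C_0 sends each edge [p,q] (with p < q) to q − p.
As a 7×21 matrix over Z this has rank 6, with invariant factors (1,1,1,1,1,1).

Boundary ∂_2: C_2 → C_1 sends each 2-simplex [p,q,r] to [q,r] − [p,r] + [p,q]. For instance
  ∂[0,3,5] = [3,5] − [0,5] + [0,3],
  ∂[1,3,4] = [3,4] − [1,4] + [1,3].
The 21×14 boundary matrix has rank 13 and Smith normal form diag(1,1,1,1,1,1,1,1,1,1,1,1,1).

Now H_k = ker ∂_k / im ∂_{k+1}, so:

  H_0: rank C_0 − rank ∂_1 = 7 − 6 = 1, and the invariant factors of ∂_1 are all 1, so H_0 ≅ Z.
  H_1: rank ker ∂_1 − rank ∂_2 = (21 − 6) − 13 = 2, and the invariant factors of ∂_2 are all 1, so H_1 ≅ Z^2.
  H_2: rank ker ∂_2 − rank ∂_3 = (14 − 13) − 0 = 1, and there is no ∂_3, so H_2 ≅ Z.

(K is a triangulation of the torus T^2.)

H_0 ≅ Z,  H_1 ≅ Z^2,  H_2 ≅ Z.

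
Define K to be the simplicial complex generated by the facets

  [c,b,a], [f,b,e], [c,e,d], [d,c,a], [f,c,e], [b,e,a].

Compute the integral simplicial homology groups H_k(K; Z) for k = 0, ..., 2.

K has 6 vertices, 12 edges, 6 triangles.
rank ∂_0 = 0, rank ∂_1 = 5 ⇒ b_0 = 6 − 0 − 5 = 1; all invariant factors of ∂_1 are 1 so no torsion. So H_0 = Z.
rank ∂_1 = 5, rank ∂_2 = 6 ⇒ b_1 = 12 − 5 − 6 = 1; all invariant factors of ∂_2 are 1 so no torsion. So H_1 = Z.
rank ∂_2 = 6, rank ∂_3 = 0 ⇒ b_2 = 6 − 6 − 0 = 0. So H_2 = 0.

H_0 ≅ Z,  H_1 ≅ Z,  H_2 = 0.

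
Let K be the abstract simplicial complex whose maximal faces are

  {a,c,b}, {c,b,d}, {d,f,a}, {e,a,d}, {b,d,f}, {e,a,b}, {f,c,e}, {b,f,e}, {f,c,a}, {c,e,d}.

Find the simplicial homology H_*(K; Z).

Order the vertices as a < b < c < d < e < f. Listing each simplex with vertices in this order, K has dimension 2 with simplices:

  0-simplices (6): a, b, c, d, e, f
  1-simplices (15): ab, ac, ad, ae, af, bc, bd, be, bf, cd, ce, cf, de, df, ef
  2-simplices (10): abc, abe, acf, ade, adf, bcd, bdf, bef, cde, cef

so the chain groups are C_0 ≅ Z^6, C_1 ≅ Z^15, C_2 ≅ Z^10.

∂_1: C_1 → C_0 is given by ∂[p,q] = [q] − [p]. For instance
  ∂af = f − a.
This gives a 6×15 integer matrix of rank 5; reducing to Smith normal form yields diagonal entries (1,1,1,1,1).

Boundary ∂_2: C_2 → C_1 sends each 2-simplex [p,q,r] to [q,r] − [p,r] + [p,q]. For instance
  ∂bef = ef − bf + be,
  ∂cde = de − ce + cd.
The resulting 15×10 matrix has rank 10, and its Smith normal form has invariant factors (1,1,1,1,1,1,1,1,1,2).

Computing H_k = (kernel of ∂_k) / (image of ∂_{k+1}):

  H_0: rank C_0 − rank ∂_1 = 6 − 5 = 1, and the invariant factors of ∂_1 are all 1, so H_0 = Z.
  H_1: rank ker ∂_1 − rank ∂_2 = (15 − 5) − 10 = 0, and ∂_2 has invariant factor 2 > 1, so H_1 = Z/2.
  H_2: rank ker ∂_2 − rank ∂_3 = (10 − 10) − 0 = 0, and there is no ∂_3, so H_2 = 0.

As a check, the Euler characteristic is 6 − 15 + 10 = 1, which agrees with 1 − 0 + 0 = 1.
(K is a triangulation of the real projective plane RP^2.)

H_0 ≅ Z,  H_1 ≅ Z/2,  H_2 = 0.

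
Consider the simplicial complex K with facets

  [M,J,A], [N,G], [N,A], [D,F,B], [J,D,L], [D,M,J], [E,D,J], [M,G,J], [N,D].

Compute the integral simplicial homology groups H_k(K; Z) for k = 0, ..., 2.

H_0 = Z,  H_1 = Z^2,  H_2 = 0.

K has 10 vertices, 17 edges, 6 triangles.
rank ∂_0 = 0, rank ∂_1 = 9 ⇒ b_0 = 10 − 0 − 9 = 1; all invariant factors of ∂_1 are 1 so no torsion. So H_0 ≅ Z.
rank ∂_1 = 9, rank ∂_2 = 6 ⇒ b_1 = 17 − 9 − 6 = 2; all invariant factors of ∂_2 are 1 so no torsion. So H_1 ≅ Z^2.
rank ∂_2 = 6, rank ∂_3 = 0 ⇒ b_2 = 6 − 6 − 0 = 0. So H_2 ≅ 0.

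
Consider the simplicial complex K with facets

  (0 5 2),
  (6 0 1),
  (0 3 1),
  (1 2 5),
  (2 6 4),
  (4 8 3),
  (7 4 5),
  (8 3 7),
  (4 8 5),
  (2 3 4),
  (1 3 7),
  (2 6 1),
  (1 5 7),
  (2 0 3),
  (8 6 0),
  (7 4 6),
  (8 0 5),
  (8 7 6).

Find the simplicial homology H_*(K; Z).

H_0 = Z,  H_1 = Z × Z/2,  H_2 = 0.

Order the vertices as 0 < 1 < 2 < 3 < 4 < 5 < 6 < 7 < 8. Listing each simplex with vertices in this order, K has dimension 2 with simplices:

  0-simplices (9): [0], [1], [2], [3], [4], [5], [6], [7], [8]
  1-simplices (27): (27 of them)
  2-simplices (18): [0,1,3], [0,1,6], [0,2,3], [0,2,5], [0,5,8], [0,6,8], [1,2,5], [1,2,6], [1,3,7], [1,5,7], [2,3,4], [2,4,6], [3,4,8], [3,7,8], [4,5,7], [4,5,8], [4,6,7], [6,7,8]

giving chain groups C_0 ≅ Z^9, C_1 ≅ Z^27, C_2 ≅ Z^18.

Boundary ∂_1: C_1 → C_0 maps an edge to its endpoints' difference, ∂[p,q] = q − p. For instance
  ∂[0,8] = [8] − [0].
The resulting 9×27 matrix has rank 8, and its Smith normal form has invariant factors (1,1,1,1,1,1,1,1).

∂_2: C_2 → C_1 maps a triangle to the signed sum of its edges. For instance
  ∂[2,3,4] = [3,4] − [2,4] + [2,3],
  ∂[1,5,7] = [5,7] − [1,7] + [1,5].
The 27×18 boundary matrix has rank 18 and Smith normal form diag(1,1,1,1,1,1,1,1,1,1,1,1,1,1,1,1,1,2).

From H_k ≅ ker(∂_k) / im(∂_{k+1}) we obtain:

  H_0: rank C_0 − rank ∂_1 = 9 − 8 = 1, and the invariant factors of ∂_1 are all 1, so H_0 ≅ Z.
  H_1: rank ker ∂_1 − rank ∂_2 = (27 − 8) − 18 = 1, and ∂_2 has invariant factor 2 > 1, so H_1 ≅ Z × Z/2.
  H_2: rank ker ∂_2 − rank ∂_3 = (18 − 18) − 0 = 0, and there is no ∂_3, so H_2 ≅ 0.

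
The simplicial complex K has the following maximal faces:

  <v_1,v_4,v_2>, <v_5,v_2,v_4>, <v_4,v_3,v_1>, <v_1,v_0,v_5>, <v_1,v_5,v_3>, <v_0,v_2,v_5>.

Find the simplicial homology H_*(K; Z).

We work with the vertex ordering v_0 < v_1 < v_2 < v_3 < v_4 < v_5. The simplices of K, each written with vertices in increasing order, are:

  0-simplices (6): [v_0], [v_1], [v_2], [v_3], [v_4], [v_5]
  1-simplices (12): [v_0,v_1], [v_0,v_2], [v_0,v_5], [v_1,v_2], [v_1,v_3], [v_1,v_4], [v_1,v_5], [v_2,v_4], [v_2,v_5], [v_3,v_4], [v_3,v_5], [v_4,v_5]
  2-simplices (6): [v_0,v_1,v_5], [v_0,v_2,v_5], [v_1,v_2,v_4], [v_1,v_3,v_4], [v_1,v_3,v_5], [v_2,v_4,v_5]

so the chain groups are C_0 ≅ Z^6, C_1 ≅ Z^12, C_2 ≅ Z^6.

∂_1: C_1 → C_0 sends each edge [p,q] (with p < q) to q − p. For instance
  ∂[v_2,v_5] = [v_5] − [v_2].
The 6×12 boundary matrix has rank 5 and Smith normal form diag(1,1,1,1,1).

∂_2: C_2 → C_1 maps a triangle to the signed sum of its edges. For instance
  ∂[v_0,v_2,v_5] = [v_2,v_5] − [v_0,v_5] + [v_0,v_2],
  ∂[v_1,v_3,v_4] = [v_3,v_4] − [v_1,v_4] + [v_1,v_3].
This gives a 12×6 integer matrix of rank 6; reducing to Smith normal form yields diagonal entries (1,1,1,1,1,1).

Reading off H_k = ker ∂_k / im ∂_{k+1}:

  H_0: rank C_0 − rank ∂_1 = 6 − 5 = 1, and the invariant factors of ∂_1 are all 1, so H_0 = Z.
  H_1: rank ker ∂_1 − rank ∂_2 = (12 − 5) − 6 = 1, and the invariant factors of ∂_2 are all 1, so H_1 = Z.
  H_2: rank ker ∂_2 − rank ∂_3 = (6 − 6) − 0 = 0, and there is no ∂_3, so H_2 = 0.

As a check, the Euler characteristic is 6 − 12 + 6 = 0, which agrees with 1 − 1 + 0 = 0.

H_0 ≅ Z,  H_1 ≅ Z,  H_2 = 0.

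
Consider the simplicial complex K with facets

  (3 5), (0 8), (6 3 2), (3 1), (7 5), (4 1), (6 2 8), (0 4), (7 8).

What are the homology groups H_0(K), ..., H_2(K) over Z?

Order the vertices as 0 < 1 < 2 < 3 < 4 < 5 < 6 < 7 < 8. Listing each simplex with vertices in this order, K has dimension 2 with simplices:

  0-simplices (9): [0], [1], [2], [3], [4], [5], [6], [7], [8]
  1-simplices (12): [0,4], [0,8], [1,3], [1,4], [2,3], [2,6], [2,8], [3,5], [3,6], [5,7], [6,8], [7,8]
  2-simplices (2): [2,3,6], [2,6,8]

so the chain groups are C_0 ≅ Z^9, C_1 ≅ Z^12, C_2 ≅ Z^2.

The boundary map ∂_1: C_1 → C_0 maps an edge to its endpoints' difference, ∂[p,q] = q − p. For instance
  ∂[0,8] = [8] − [0].
The resulting 9×12 matrix has rank 8, and its Smith normal form has invariant factors (1,1,1,1,1,1,1,1).

∂_2: C_2 → C_1 acts by ∂[p,q,r] = [q,r] − [p,r] + [p,q]. For instance
  ∂[2,6,8] = [6,8] − [2,8] + [2,6],
  ∂[2,3,6] = [3,6] − [2,6] + [2,3].
As a 12×2 matrix over Z this has rank 2, with invariant factors (1,1).

Now H_k = ker ∂_k / im ∂_{k+1}, so:

  H_0: rank C_0 − rank ∂_1 = 9 − 8 = 1, and the invariant factors of ∂_1 are all 1, so H_0 = Z.
  H_1: rank ker ∂_1 − rank ∂_2 = (12 − 8) − 2 = 2, and the invariant factors of ∂_2 are all 1, so H_1 = Z^2.
  H_2: rank ker ∂_2 − rank ∂_3 = (2 − 2) − 0 = 0, and there is no ∂_3, so H_2 = 0.

H_0 = Z,  H_1 = Z^2,  H_2 = 0.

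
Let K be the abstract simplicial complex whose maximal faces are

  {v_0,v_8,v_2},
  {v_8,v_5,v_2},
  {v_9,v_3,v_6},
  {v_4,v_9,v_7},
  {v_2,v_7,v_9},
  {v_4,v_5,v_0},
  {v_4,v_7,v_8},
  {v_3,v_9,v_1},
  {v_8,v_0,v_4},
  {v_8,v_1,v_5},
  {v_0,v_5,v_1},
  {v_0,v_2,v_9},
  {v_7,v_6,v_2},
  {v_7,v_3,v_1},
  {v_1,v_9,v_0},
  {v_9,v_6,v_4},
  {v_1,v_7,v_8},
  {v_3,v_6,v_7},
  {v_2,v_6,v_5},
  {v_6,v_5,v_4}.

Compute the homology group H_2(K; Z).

K has 10 vertices, 30 edges, 20 triangles.
rank ∂_2 = 20, rank ∂_3 = 0 ⇒ b_2 = 20 − 20 − 0 = 0. So H_2 ≅ 0.

H_2 = 0.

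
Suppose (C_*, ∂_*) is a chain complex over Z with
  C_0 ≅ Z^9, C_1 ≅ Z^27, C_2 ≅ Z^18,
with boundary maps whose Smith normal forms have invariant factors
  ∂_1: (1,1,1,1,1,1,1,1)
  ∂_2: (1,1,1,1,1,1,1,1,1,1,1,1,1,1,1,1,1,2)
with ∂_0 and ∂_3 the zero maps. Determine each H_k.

H_0 ≅ Z,  H_1 ≅ Z ⊕ Z/2,  H_2 = 0.

H_0: b_0 = 9 − 0 − 8 = 1; torsion from ∂_1 factors > 1: none. So H_0 ≅ Z.
H_1: b_1 = 27 − 8 − 18 = 1; torsion from ∂_2 factors > 1: [2]. So H_1 ≅ Z ⊕ Z/2.
H_2: b_2 = 18 − 18 − 0 = 0; torsion from ∂_3 factors > 1: none. So H_2 ≅ 0.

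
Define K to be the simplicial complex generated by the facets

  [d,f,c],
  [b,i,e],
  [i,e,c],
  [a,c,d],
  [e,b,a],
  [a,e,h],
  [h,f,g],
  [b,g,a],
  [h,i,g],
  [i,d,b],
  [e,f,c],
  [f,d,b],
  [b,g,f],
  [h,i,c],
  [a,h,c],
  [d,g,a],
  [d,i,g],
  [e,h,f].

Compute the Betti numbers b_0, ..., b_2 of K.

b_0 = 1, b_1 = 1, b_2 = 0.

Fix the vertex order a < b < c < d < e < f < g < h < i and write every simplex with vertices in increasing order. Then dim K = 2 and the simplices of K are:

  0-simplices (9): a, b, c, d, e, f, g, h, i
  1-simplices (27): ab, ac, ad, ae, ag, ah, bd, be, bf, bg, bi, cd, ce, cf, ch, ci, df, dg, di, ef, eh, ei, fg, fh, gh, gi, hi
  2-simplices (18): abe, abg, acd, ach, adg, aeh, bdf, bdi, bei, bfg, cdf, cef, cei, chi, dgi, efh, fgh, ghi

giving chain groups C_0 ≅ Z^9, C_1 ≅ Z^27, C_2 ≅ Z^18.

Boundary ∂_1: C_1 → C_0 is given by ∂[p,q] = [q] − [p]. For instance
  ∂ae = e − a.
This gives a 9×27 integer matrix of rank 8; reducing to Smith normal form yields diagonal entries (1,1,1,1,1,1,1,1).

The boundary map ∂_2: C_2 → C_1 acts by ∂[p,q,r] = [q,r] − [p,r] + [p,q]. For instance
  ∂abg = bg − ag + ab,
  ∂fgh = gh − fh + fg.
This gives a 27×18 integer matrix of rank 18; reducing to Smith normal form yields diagonal entries (1,1,1,1,1,1,1,1,1,1,1,1,1,1,1,1,1,2).

Reading off H_k = ker ∂_k / im ∂_{k+1}:

  H_0: rank C_0 − rank ∂_1 = 9 − 8 = 1, and the invariant factors of ∂_1 are all 1, so H_0 = Z.
  H_1: rank ker ∂_1 − rank ∂_2 = (27 − 8) − 18 = 1, and ∂_2 has invariant factor 2 > 1, so H_1 = Z ⊕ Z/2.
  H_2: rank ker ∂_2 − rank ∂_3 = (18 − 18) − 0 = 0, and there is no ∂_3, so H_2 = 0.

As a check, the Euler characteristic is 9 − 27 + 18 = 0, which agrees with 1 − 1 + 0 = 0.

Hence the Betti numbers are b_0 = 1, b_1 = 1, b_2 = 0.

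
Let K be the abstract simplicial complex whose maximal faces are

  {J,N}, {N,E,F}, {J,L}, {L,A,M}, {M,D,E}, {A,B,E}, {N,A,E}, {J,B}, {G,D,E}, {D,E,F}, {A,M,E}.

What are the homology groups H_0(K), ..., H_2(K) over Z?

Fix the vertex order A < B < D < E < F < G < J < L < M < N and write every simplex with vertices in increasing order. Then dim K = 2 and the simplices of K are:

  0-simplices (10): A, B, D, E, F, G, J, L, M, N
  1-simplices (19): AB, AE, AL, AM, AN, BE, BJ, DE, DF, DG, DM, EF, EG, EM, EN, FN, JL, JN, LM
  2-simplices (8): ABE, AEM, AEN, ALM, DEF, DEG, DEM, EFN

so the chain groups are C_0 ≅ Z^10, C_1 ≅ Z^19, C_2 ≅ Z^8.

∂_1: C_1 → C_0 is given by ∂[p,q] = [q] − [p]. For instance
  ∂EN = N − E.
The 10×19 boundary matrix has rank 9 and Smith normal form diag(1,1,1,1,1,1,1,1,1).

The boundary map ∂_2: C_2 → C_1 maps a triangle to the signed sum of its edges. For instance
  ∂DEM = EM − DM + DE,
  ∂ALM = LM − AM + AL.
The resulting 19×8 matrix has rank 8, and its Smith normal form has invariant factors (1,1,1,1,1,1,1,1).

Computing H_k = (kernel of ∂_k) / (image of ∂_{k+1}):

  H_0: rank C_0 − rank ∂_1 = 10 − 9 = 1, and the invariant factors of ∂_1 are all 1, so H_0 = Z.
  H_1: rank ker ∂_1 − rank ∂_2 = (19 − 9) − 8 = 2, and the invariant factors of ∂_2 are all 1, so H_1 = Z^2.
  H_2: rank ker ∂_2 − rank ∂_3 = (8 − 8) − 0 = 0, and there is no ∂_3, so H_2 = 0.

As a check, the Euler characteristic is 10 − 19 + 8 = -1, which agrees with 1 − 2 + 0 = -1.

H_0 ≅ Z,  H_1 ≅ Z^2,  H_2 = 0.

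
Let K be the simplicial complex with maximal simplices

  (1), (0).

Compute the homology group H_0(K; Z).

H_0 ≅ Z^2.

K has 2 vertices.
rank ∂_0 = 0, rank ∂_1 = 0 ⇒ b_0 = 2 − 0 − 0 = 2. So H_0 = Z^2.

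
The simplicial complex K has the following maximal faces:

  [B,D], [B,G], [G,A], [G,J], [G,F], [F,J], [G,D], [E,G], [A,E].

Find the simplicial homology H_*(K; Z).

We work with the vertex ordering A < B < D < E < F < G < J. The simplices of K, each written with vertices in increasing order, are:

  0-simplices (7): A, B, D, E, F, G, J
  1-simplices (9): AE, AG, BD, BG, DG, EG, FG, FJ, GJ

Hence C_0 ≅ Z^7, C_1 ≅ Z^9.

∂_1: C_1 → C_0 is given by ∂[p,q] = [q] − [p]. For instance
  ∂BD = D − B.
This gives a 7×9 integer matrix of rank 6; reducing to Smith normal form yields diagonal entries (1,1,1,1,1,1).

From H_k ≅ ker(∂_k) / im(∂_{k+1}) we obtain:

  H_0: rank C_0 − rank ∂_1 = 7 − 6 = 1, and the invariant factors of ∂_1 are all 1, so H_0 = Z.
  H_1: rank ker ∂_1 − rank ∂_2 = (9 − 6) − 0 = 3, and there is no ∂_2, so H_1 = Z^3.

As a check, the Euler characteristic is 7 − 9 = -2, which agrees with 1 − 3 = -2.

H_0 = Z,  H_1 = Z^3.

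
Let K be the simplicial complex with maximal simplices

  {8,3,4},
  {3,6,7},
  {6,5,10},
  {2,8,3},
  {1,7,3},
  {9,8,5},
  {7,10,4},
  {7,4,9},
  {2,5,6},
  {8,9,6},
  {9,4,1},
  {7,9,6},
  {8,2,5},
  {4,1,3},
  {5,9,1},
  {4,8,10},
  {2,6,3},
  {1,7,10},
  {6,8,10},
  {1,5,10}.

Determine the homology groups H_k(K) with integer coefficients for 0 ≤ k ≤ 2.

Take the total order 1 < 2 < 3 < 4 < 5 < 6 < 7 < 8 < 9 < 10 on the vertex set. Then K (dimension 2) consists of the simplices:

  0-simplices (10): [1], [2], [3], [4], [5], [6], [7], [8], [9], [10]
  1-simplices (30): (30 of them)
  2-simplices (20): (20 of them)

Hence C_0 ≅ Z^10, C_1 ≅ Z^30, C_2 ≅ Z^20.

The boundary map ∂_1: C_1 → C_0 is given by ∂[p,q] = [q] − [p]. For instance
  ∂[4,10] = [10] − [4].
As a 10×30 matrix over Z this has rank 9, with invariant factors (1,1,1,1,1,1,1,1,1).

The boundary map ∂_2: C_2 → C_1 maps a triangle to the signed sum of its edges. For instance
  ∂[3,6,7] = [6,7] − [3,7] + [3,6],
  ∂[2,5,8] = [5,8] − [2,8] + [2,5].
The 30×20 boundary matrix has rank 20 and Smith normal form diag(1,1,1,1,1,1,1,1,1,1,1,1,1,1,1,1,1,1,1,2).

Computing H_k = (kernel of ∂_k) / (image of ∂_{k+1}):

  H_0: rank C_0 − rank ∂_1 = 10 − 9 = 1, and the invariant factors of ∂_1 are all 1, so H_0 = Z.
  H_1: rank ker ∂_1 − rank ∂_2 = (30 − 9) − 20 = 1, and ∂_2 has invariant factor 2 > 1, so H_1 = Z × Z/2.
  H_2: rank ker ∂_2 − rank ∂_3 = (20 − 20) − 0 = 0, and there is no ∂_3, so H_2 = 0.

As a check, the Euler characteristic is 10 − 30 + 20 = 0, which agrees with 1 − 1 + 0 = 0.

H_0 ≅ Z,  H_1 ≅ Z × Z/2,  H_2 = 0.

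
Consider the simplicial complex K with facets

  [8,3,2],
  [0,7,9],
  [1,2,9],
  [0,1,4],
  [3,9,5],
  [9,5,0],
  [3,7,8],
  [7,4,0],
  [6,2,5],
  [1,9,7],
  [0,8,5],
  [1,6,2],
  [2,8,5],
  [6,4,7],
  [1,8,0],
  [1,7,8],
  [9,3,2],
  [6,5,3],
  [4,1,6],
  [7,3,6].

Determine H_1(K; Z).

H_1 = Z ⊕ Z_2.

Take the total order 0 < 1 < 2 < 3 < 4 < 5 < 6 < 7 < 8 < 9 on the vertex set. Then K (dimension 2) consists of the simplices:

  0-simplices (10): [0], [1], [2], [3], [4], [5], [6], [7], [8], [9]
  1-simplices (30): (30 of them)
  2-simplices (20): (20 of them)

so the chain groups are C_0 ≅ Z^10, C_1 ≅ Z^30, C_2 ≅ Z^20.

Boundary ∂_1: C_1 → C_0 sends each edge [p,q] (with p < q) to q − p. For instance
  ∂[2,5] = [5] − [2].
The resulting 10×30 matrix has rank 9, and its Smith normal form has invariant factors (1,1,1,1,1,1,1,1,1).

The boundary map ∂_2: C_2 → C_1 sends each 2-simplex [p,q,r] to [q,r] − [p,r] + [p,q]. For instance
  ∂[4,6,7] = [6,7] − [4,7] + [4,6],
  ∂[0,5,8] = [5,8] − [0,8] + [0,5].
The resulting 30×20 matrix has rank 20, and its Smith normal form has invariant factors (1,1,1,1,1,1,1,1,1,1,1,1,1,1,1,1,1,1,1,2).

Computing H_k = (kernel of ∂_k) / (image of ∂_{k+1}):

  H_1: rank ker ∂_1 − rank ∂_2 = (30 − 9) − 20 = 1, and ∂_2 has invariant factor 2 > 1, so H_1 ≅ Z ⊕ Z_2.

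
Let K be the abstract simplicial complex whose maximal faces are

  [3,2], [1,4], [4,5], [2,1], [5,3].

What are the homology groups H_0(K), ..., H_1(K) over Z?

H_0 ≅ Z,  H_1 ≅ Z.

We work with the vertex ordering 1 < 2 < 3 < 4 < 5. The simplices of K, each written with vertices in increasing order, are:

  0-simplices (5): [1], [2], [3], [4], [5]
  1-simplices (5): [1,2], [1,4], [2,3], [3,5], [4,5]

so the chain groups are C_0 ≅ Z^5, C_1 ≅ Z^5.

Boundary ∂_1: C_1 → C_0 maps an edge to its endpoints' difference, ∂[p,q] = q − p. For instance
  ∂[4,5] = [5] − [4].
The resulting 5×5 matrix has rank 4, and its Smith normal form has invariant factors (1,1,1,1).

Now H_k = ker ∂_k / im ∂_{k+1}, so:

  H_0: rank C_0 − rank ∂_1 = 5 − 4 = 1, and the invariant factors of ∂_1 are all 1, so H_0 ≅ Z.
  H_1: rank ker ∂_1 − rank ∂_2 = (5 − 4) − 0 = 1, and there is no ∂_2, so H_1 ≅ Z.

(K is a triangulation of the circle S^1.)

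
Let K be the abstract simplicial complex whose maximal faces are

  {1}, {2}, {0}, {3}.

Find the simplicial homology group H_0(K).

H_0 = Z^4.

Order the vertices as 0 < 1 < 2 < 3. Listing each simplex with vertices in this order, K has dimension 0 with simplices:

  0-simplices (4): [0], [1], [2], [3]

Hence C_0 ≅ Z^4.

Computing H_k = (kernel of ∂_k) / (image of ∂_{k+1}):

  H_0: rank C_0 − rank ∂_1 = 4 − 0 = 4, and there is no ∂_1, so H_0 = Z^4.

(K is a triangulation of a set of 4 points.)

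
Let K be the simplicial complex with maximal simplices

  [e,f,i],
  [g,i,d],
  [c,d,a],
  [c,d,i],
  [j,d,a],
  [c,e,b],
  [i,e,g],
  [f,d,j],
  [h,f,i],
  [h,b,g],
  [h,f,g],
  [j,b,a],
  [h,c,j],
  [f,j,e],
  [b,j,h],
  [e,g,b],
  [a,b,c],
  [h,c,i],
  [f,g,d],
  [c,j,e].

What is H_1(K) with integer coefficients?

H_1 = Z ⊕ Z/2Z.

We work with the vertex ordering a < b < c < d < e < f < g < h < i < j. The simplices of K, each written with vertices in increasing order, are:

  0-simplices (10): a, b, c, d, e, f, g, h, i, j
  1-simplices (30): ab, ac, ad, aj, bc, be, bg, bh, bj, cd, ce, ch, ci, cj, df, dg, di, dj, ef, eg, ei, ej, fg, fh, fi, fj, gh, gi, hi, hj
  2-simplices (20): abc, abj, acd, adj, bce, beg, bgh, bhj, cdi, cej, chi, chj, dfg, dfj, dgi, efi, efj, egi, fgh, fhi

giving chain groups C_0 ≅ Z^10, C_1 ≅ Z^30, C_2 ≅ Z^20.

Boundary ∂_1: C_1 → C_0 sends each edge [p,q] (with p < q) to q − p.
As a 10×30 matrix over Z this has rank 9, with invariant factors (1,1,1,1,1,1,1,1,1).

Boundary ∂_2: C_2 → C_1 maps a triangle to the signed sum of its edges. For instance
  ∂bce = ce − be + bc,
  ∂efi = fi − ei + ef.
The 30×20 boundary matrix has rank 20 and Smith normal form diag(1,1,1,1,1,1,1,1,1,1,1,1,1,1,1,1,1,1,1,2).

Computing H_k = (kernel of ∂_k) / (image of ∂_{k+1}):

  H_1: rank ker ∂_1 − rank ∂_2 = (30 − 9) − 20 = 1, and ∂_2 has invariant factor 2 > 1, so H_1 ≅ Z ⊕ Z/2Z.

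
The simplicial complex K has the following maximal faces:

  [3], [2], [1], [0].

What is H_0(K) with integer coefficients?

H_0 = Z^4.

We work with the vertex ordering 0 < 1 < 2 < 3. The simplices of K, each written with vertices in increasing order, are:

  0-simplices (4): [0], [1], [2], [3]

Hence C_0 ≅ Z^4.

From H_k ≅ ker(∂_k) / im(∂_{k+1}) we obtain:

  H_0: rank C_0 − rank ∂_1 = 4 − 0 = 4, and there is no ∂_1, so H_0 ≅ Z^4.

(K is a triangulation of a set of 4 points.)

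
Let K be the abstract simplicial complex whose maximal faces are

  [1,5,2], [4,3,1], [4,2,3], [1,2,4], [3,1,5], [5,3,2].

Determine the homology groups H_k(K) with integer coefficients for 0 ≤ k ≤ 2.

K has 5 vertices, 9 edges, 6 triangles.
rank ∂_0 = 0, rank ∂_1 = 4 ⇒ b_0 = 5 − 0 − 4 = 1; all invariant factors of ∂_1 are 1 so no torsion. So H_0 = Z.
rank ∂_1 = 4, rank ∂_2 = 5 ⇒ b_1 = 9 − 4 − 5 = 0; all invariant factors of ∂_2 are 1 so no torsion. So H_1 = 0.
rank ∂_2 = 5, rank ∂_3 = 0 ⇒ b_2 = 6 − 5 − 0 = 1. So H_2 = Z.

H_0 ≅ Z,  H_1 = 0,  H_2 ≅ Z.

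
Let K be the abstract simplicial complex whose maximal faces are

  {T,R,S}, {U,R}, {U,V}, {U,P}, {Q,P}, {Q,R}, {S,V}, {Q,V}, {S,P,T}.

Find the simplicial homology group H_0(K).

H_0 = Z.

Order the vertices as P < Q < R < S < T < U < V. Listing each simplex with vertices in this order, K has dimension 2 with simplices:

  0-simplices (7): P, Q, R, S, T, U, V
  1-simplices (12): PQ, PS, PT, PU, QR, QV, RS, RT, RU, ST, SV, UV
  2-simplices (2): PST, RST

so the chain groups are C_0 ≅ Z^7, C_1 ≅ Z^12, C_2 ≅ Z^2.

∂_1: C_1 → C_0 maps an edge to its endpoints' difference, ∂[p,q] = q − p. For instance
  ∂PS = S − P.
The resulting 7×12 matrix has rank 6, and its Smith normal form has invariant factors (1,1,1,1,1,1).

The boundary map ∂_2: C_2 → C_1 maps a triangle to the signed sum of its edges. For instance
  ∂RST = ST − RT + RS,
  ∂PST = ST − PT + PS.
The resulting 12×2 matrix has rank 2, and its Smith normal form has invariant factors (1,1).

From H_k ≅ ker(∂_k) / im(∂_{k+1}) we obtain:

  H_0: rank C_0 − rank ∂_1 = 7 − 6 = 1, and the invariant factors of ∂_1 are all 1, so H_0 = Z.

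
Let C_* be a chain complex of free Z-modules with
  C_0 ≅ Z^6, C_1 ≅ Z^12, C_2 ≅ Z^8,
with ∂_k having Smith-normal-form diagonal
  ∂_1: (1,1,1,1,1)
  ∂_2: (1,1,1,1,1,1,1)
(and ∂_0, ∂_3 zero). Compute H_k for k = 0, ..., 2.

H_0: b_0 = 6 − 0 − 5 = 1; torsion from ∂_1 factors > 1: none. So H_0 = Z.
H_1: b_1 = 12 − 5 − 7 = 0; torsion from ∂_2 factors > 1: none. So H_1 = 0.
H_2: b_2 = 8 − 7 − 0 = 1; torsion from ∂_3 factors > 1: none. So H_2 = Z.

H_0 = Z,  H_1 = 0,  H_2 = Z.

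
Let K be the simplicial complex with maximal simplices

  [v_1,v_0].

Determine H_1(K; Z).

H_1 = 0.

Fix the vertex order v_0 < v_1 and write every simplex with vertices in increasing order. Then dim K = 1 and the simplices of K are:

  0-simplices (2): [v_0], [v_1]
  1-simplices (1): [v_0,v_1]

so the chain groups are C_0 ≅ Z^2, C_1 ≅ Z^1.

∂_1: C_1 → C_0 sends each edge [p,q] (with p < q) to q − p. For instance
  ∂[v_0,v_1] = [v_1] − [v_0].
The resulting 2×1 matrix has rank 1, and its Smith normal form has invariant factors (1).

Now H_k = ker ∂_k / im ∂_{k+1}, so:

  H_1: rank ker ∂_1 − rank ∂_2 = (1 − 1) − 0 = 0, and there is no ∂_2, so H_1 = 0.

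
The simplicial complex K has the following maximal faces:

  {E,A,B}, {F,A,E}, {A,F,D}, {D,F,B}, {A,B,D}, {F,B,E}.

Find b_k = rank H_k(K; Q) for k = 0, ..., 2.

b_0 = 1, b_1 = 0, b_2 = 1.

Take the total order A < B < D < E < F on the vertex set. Then K (dimension 2) consists of the simplices:

  0-simplices (5): A, B, D, E, F
  1-simplices (9): AB, AD, AE, AF, BD, BE, BF, DF, EF
  2-simplices (6): ABD, ABE, ADF, AEF, BDF, BEF

Hence C_0 ≅ Z^5, C_1 ≅ Z^9, C_2 ≅ Z^6.

∂_1: C_1 → C_0 maps an edge to its endpoints' difference, ∂[p,q] = q − p.
This gives a 5×9 integer matrix of rank 4; reducing to Smith normal form yields diagonal entries (1,1,1,1).

Boundary ∂_2: C_2 → C_1 maps a triangle to the signed sum of its edges. For instance
  ∂AEF = EF − AF + AE,
  ∂BEF = EF − BF + BE.
The 9×6 boundary matrix has rank 5 and Smith normal form diag(1,1,1,1,1).

Computing H_k = (kernel of ∂_k) / (image of ∂_{k+1}):

  H_0: rank C_0 − rank ∂_1 = 5 − 4 = 1, and the invariant factors of ∂_1 are all 1, so H_0 ≅ Z.
  H_1: rank ker ∂_1 − rank ∂_2 = (9 − 4) − 5 = 0, and the invariant factors of ∂_2 are all 1, so H_1 ≅ 0.
  H_2: rank ker ∂_2 − rank ∂_3 = (6 − 5) − 0 = 1, and there is no ∂_3, so H_2 ≅ Z.

As a check, the Euler characteristic is 5 − 9 + 6 = 2, which agrees with 1 − 0 + 1 = 2.

Hence the Betti numbers are b_0 = 1, b_1 = 0, b_2 = 1.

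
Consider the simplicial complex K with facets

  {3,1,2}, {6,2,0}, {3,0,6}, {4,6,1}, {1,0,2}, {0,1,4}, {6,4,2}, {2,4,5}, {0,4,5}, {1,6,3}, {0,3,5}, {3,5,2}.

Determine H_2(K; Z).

We work with the vertex ordering 0 < 1 < 2 < 3 < 4 < 5 < 6. The simplices of K, each written with vertices in increasing order, are:

  0-simplices (7): [0], [1], [2], [3], [4], [5], [6]
  1-simplices (18): [0,1], [0,2], [0,3], [0,4], [0,5], [0,6], [1,2], [1,3], [1,4], [1,6], [2,3], [2,4], [2,5], [2,6], [3,5], [3,6], [4,5], [4,6]
  2-simplices (12): [0,1,2], [0,1,4], [0,2,6], [0,3,5], [0,3,6], [0,4,5], [1,2,3], [1,3,6], [1,4,6], [2,3,5], [2,4,5], [2,4,6]

Hence C_0 ≅ Z^7, C_1 ≅ Z^18, C_2 ≅ Z^12.

The boundary map ∂_1: C_1 → C_0 is given by ∂[p,q] = [q] − [p].
The resulting 7×18 matrix has rank 6, and its Smith normal form has invariant factors (1,1,1,1,1,1).

Boundary ∂_2: C_2 → C_1 maps a triangle to the signed sum of its edges. For instance
  ∂[0,3,6] = [3,6] − [0,6] + [0,3],
  ∂[2,3,5] = [3,5] − [2,5] + [2,3].
As a 18×12 matrix over Z this has rank 12, with invariant factors (1,1,1,1,1,1,1,1,1,1,1,2).

Computing H_k = (kernel of ∂_k) / (image of ∂_{k+1}):

  H_2: rank ker ∂_2 − rank ∂_3 = (12 − 12) − 0 = 0, and there is no ∂_3, so H_2 = 0.

H_2 ≅ 0.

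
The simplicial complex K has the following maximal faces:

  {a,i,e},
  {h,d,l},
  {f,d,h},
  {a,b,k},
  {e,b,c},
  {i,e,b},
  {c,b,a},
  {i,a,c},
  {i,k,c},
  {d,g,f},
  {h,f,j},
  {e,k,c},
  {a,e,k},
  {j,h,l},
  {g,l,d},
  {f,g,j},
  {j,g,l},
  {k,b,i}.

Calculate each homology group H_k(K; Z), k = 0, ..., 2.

Fix the vertex order a < b < c < d < e < f < g < h < i < j < k < l and write every simplex with vertices in increasing order. Then dim K = 2 and the simplices of K are:

  0-simplices (12): a, b, c, d, e, f, g, h, i, j, k, l
  1-simplices (27): ab, ac, ae, ai, ak, bc, be, bi, bk, ce, ci, ck, df, dg, dh, dl, ei, ek, fg, fh, fj, gj, gl, hj, hl, ik, jl
  2-simplices (18): abc, abk, aci, aei, aek, bce, bei, bik, cek, cik, dfg, dfh, dgl, dhl, fgj, fhj, gjl, hjl

giving chain groups C_0 ≅ Z^12, C_1 ≅ Z^27, C_2 ≅ Z^18.

The boundary map ∂_1: C_1 → C_0 sends each edge [p,q] (with p < q) to q − p. For instance
  ∂ci = i − c.
As a 12×27 matrix over Z this has rank 10, with invariant factors (1,1,1,1,1,1,1,1,1,1).

The boundary map ∂_2: C_2 → C_1 acts by ∂[p,q,r] = [q,r] − [p,r] + [p,q]. For instance
  ∂aci = ci − ai + ac,
  ∂fgj = gj − fj + fg.
The 27×18 boundary matrix has rank 17 and Smith normal form diag(1,1,1,1,1,1,1,1,1,1,1,1,1,1,1,1,2).

Now H_k = ker ∂_k / im ∂_{k+1}, so:

  H_0: rank C_0 − rank ∂_1 = 12 − 10 = 2, and the invariant factors of ∂_1 are all 1, so H_0 ≅ Z^2.
  H_1: rank ker ∂_1 − rank ∂_2 = (27 − 10) − 17 = 0, and ∂_2 has invariant factor 2 > 1, so H_1 ≅ Z/2Z.
  H_2: rank ker ∂_2 − rank ∂_3 = (18 − 17) − 0 = 1, and there is no ∂_3, so H_2 ≅ Z.

(K is a triangulation of the disjoint union of the real projective plane RP^2 and the 2-sphere S^2.)

H_0 ≅ Z^2,  H_1 ≅ Z/2Z,  H_2 ≅ Z.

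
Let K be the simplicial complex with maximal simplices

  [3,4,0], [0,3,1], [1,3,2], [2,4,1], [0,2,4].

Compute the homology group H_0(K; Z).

Fix the vertex order 0 < 1 < 2 < 3 < 4 and write every simplex with vertices in increasing order. Then dim K = 2 and the simplices of K are:

  0-simplices (5): [0], [1], [2], [3], [4]
  1-simplices (10): [0,1], [0,2], [0,3], [0,4], [1,2], [1,3], [1,4], [2,3], [2,4], [3,4]
  2-simplices (5): [0,1,3], [0,2,4], [0,3,4], [1,2,3], [1,2,4]

Hence C_0 ≅ Z^5, C_1 ≅ Z^10, C_2 ≅ Z^5.

The boundary map ∂_1: C_1 → C_0 sends each edge [p,q] (with p < q) to q − p.
The resulting 5×10 matrix has rank 4, and its Smith normal form has invariant factors (1,1,1,1).

The boundary map ∂_2: C_2 → C_1 sends each 2-simplex [p,q,r] to [q,r] − [p,r] + [p,q]. For instance
  ∂[0,2,4] = [2,4] − [0,4] + [0,2],
  ∂[1,2,4] = [2,4] − [1,4] + [1,2].
This gives a 10×5 integer matrix of rank 5; reducing to Smith normal form yields diagonal entries (1,1,1,1,1).

Computing H_k = (kernel of ∂_k) / (image of ∂_{k+1}):

  H_0: rank C_0 − rank ∂_1 = 5 − 4 = 1, and the invariant factors of ∂_1 are all 1, so H_0 ≅ Z.

H_0 ≅ Z.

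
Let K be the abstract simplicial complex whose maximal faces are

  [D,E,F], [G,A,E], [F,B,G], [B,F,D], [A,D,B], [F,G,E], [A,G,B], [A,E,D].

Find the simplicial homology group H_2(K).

H_2 ≅ Z.

Fix the vertex order A < B < D < E < F < G and write every simplex with vertices in increasing order. Then dim K = 2 and the simplices of K are:

  0-simplices (6): A, B, D, E, F, G
  1-simplices (12): AB, AD, AE, AG, BD, BF, BG, DE, DF, EF, EG, FG
  2-simplices (8): ABD, ABG, ADE, AEG, BDF, BFG, DEF, EFG

so the chain groups are C_0 ≅ Z^6, C_1 ≅ Z^12, C_2 ≅ Z^8.

The boundary map ∂_1: C_1 → C_0 sends each edge [p,q] (with p < q) to q − p. For instance
  ∂AE = E − A.
This gives a 6×12 integer matrix of rank 5; reducing to Smith normal form yields diagonal entries (1,1,1,1,1).

The boundary map ∂_2: C_2 → C_1 acts by ∂[p,q,r] = [q,r] − [p,r] + [p,q]. For instance
  ∂ABD = BD − AD + AB,
  ∂EFG = FG − EG + EF.
This gives a 12×8 integer matrix of rank 7; reducing to Smith normal form yields diagonal entries (1,1,1,1,1,1,1).

Now H_k = ker ∂_k / im ∂_{k+1}, so:

  H_2: rank ker ∂_2 − rank ∂_3 = (8 − 7) − 0 = 1, and there is no ∂_3, so H_2 ≅ Z.

(K is a triangulation of the 2-sphere S^2.)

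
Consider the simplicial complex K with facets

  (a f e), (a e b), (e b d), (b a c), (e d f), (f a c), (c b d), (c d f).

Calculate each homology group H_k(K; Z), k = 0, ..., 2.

Fix the vertex order a < b < c < d < e < f and write every simplex with vertices in increasing order. Then dim K = 2 and the simplices of K are:

  0-simplices (6): a, b, c, d, e, f
  1-simplices (12): ab, ac, ae, af, bc, bd, be, cd, cf, de, df, ef
  2-simplices (8): abc, abe, acf, aef, bcd, bde, cdf, def

Hence C_0 ≅ Z^6, C_1 ≅ Z^12, C_2 ≅ Z^8.

The boundary map ∂_1: C_1 → C_0 maps an edge to its endpoints' difference, ∂[p,q] = q − p. For instance
  ∂af = f − a.
This gives a 6×12 integer matrix of rank 5; reducing to Smith normal form yields diagonal entries (1,1,1,1,1).

∂_2: C_2 → C_1 sends each 2-simplex [p,q,r] to [q,r] − [p,r] + [p,q]. For instance
  ∂cdf = df − cf + cd,
  ∂bcd = cd − bd + bc.
The 12×8 boundary matrix has rank 7 and Smith normal form diag(1,1,1,1,1,1,1).

Reading off H_k = ker ∂_k / im ∂_{k+1}:

  H_0: rank C_0 − rank ∂_1 = 6 − 5 = 1, and the invariant factors of ∂_1 are all 1, so H_0 = Z.
  H_1: rank ker ∂_1 − rank ∂_2 = (12 − 5) − 7 = 0, and the invariant factors of ∂_2 are all 1, so H_1 = 0.
  H_2: rank ker ∂_2 − rank ∂_3 = (8 − 7) − 0 = 1, and there is no ∂_3, so H_2 = Z.

As a check, the Euler characteristic is 6 − 12 + 8 = 2, which agrees with 1 − 0 + 1 = 2.
(K is a triangulation of the 2-sphere S^2.)

H_0 = Z,  H_1 = 0,  H_2 = Z.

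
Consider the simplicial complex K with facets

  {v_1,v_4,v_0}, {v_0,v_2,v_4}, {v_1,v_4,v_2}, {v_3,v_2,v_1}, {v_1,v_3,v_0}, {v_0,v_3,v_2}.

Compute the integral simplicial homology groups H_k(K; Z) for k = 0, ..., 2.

H_0 ≅ Z,  H_1 = 0,  H_2 ≅ Z.

We work with the vertex ordering v_0 < v_1 < v_2 < v_3 < v_4. The simplices of K, each written with vertices in increasing order, are:

  0-simplices (5): [v_0], [v_1], [v_2], [v_3], [v_4]
  1-simplices (9): [v_0,v_1], [v_0,v_2], [v_0,v_3], [v_0,v_4], [v_1,v_2], [v_1,v_3], [v_1,v_4], [v_2,v_3], [v_2,v_4]
  2-simplices (6): [v_0,v_1,v_3], [v_0,v_1,v_4], [v_0,v_2,v_3], [v_0,v_2,v_4], [v_1,v_2,v_3], [v_1,v_2,v_4]

Hence C_0 ≅ Z^5, C_1 ≅ Z^9, C_2 ≅ Z^6.

∂_1: C_1 → C_0 maps an edge to its endpoints' difference, ∂[p,q] = q − p. For instance
  ∂[v_2,v_3] = [v_3] − [v_2].
The resulting 5×9 matrix has rank 4, and its Smith normal form has invariant factors (1,1,1,1).

∂_2: C_2 → C_1 sends each 2-simplex [p,q,r] to [q,r] − [p,r] + [p,q]. For instance
  ∂[v_0,v_2,v_4] = [v_2,v_4] − [v_0,v_4] + [v_0,v_2],
  ∂[v_0,v_2,v_3] = [v_2,v_3] − [v_0,v_3] + [v_0,v_2].
The resulting 9×6 matrix has rank 5, and its Smith normal form has invariant factors (1,1,1,1,1).

From H_k ≅ ker(∂_k) / im(∂_{k+1}) we obtain:

  H_0: rank C_0 − rank ∂_1 = 5 − 4 = 1, and the invariant factors of ∂_1 are all 1, so H_0 ≅ Z.
  H_1: rank ker ∂_1 − rank ∂_2 = (9 − 4) − 5 = 0, and the invariant factors of ∂_2 are all 1, so H_1 ≅ 0.
  H_2: rank ker ∂_2 − rank ∂_3 = (6 − 5) − 0 = 1, and there is no ∂_3, so H_2 ≅ Z.

As a check, the Euler characteristic is 5 − 9 + 6 = 2, which agrees with 1 − 0 + 1 = 2.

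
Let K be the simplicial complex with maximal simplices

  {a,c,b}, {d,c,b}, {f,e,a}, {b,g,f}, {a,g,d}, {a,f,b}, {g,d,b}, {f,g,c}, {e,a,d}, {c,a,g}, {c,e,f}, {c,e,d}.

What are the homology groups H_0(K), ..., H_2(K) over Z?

H_0 = Z,  H_1 = Z/2Z,  H_2 = 0.

Take the total order a < b < c < d < e < f < g on the vertex set. Then K (dimension 2) consists of the simplices:

  0-simplices (7): a, b, c, d, e, f, g
  1-simplices (18): ab, ac, ad, ae, af, ag, bc, bd, bf, bg, cd, ce, cf, cg, de, dg, ef, fg
  2-simplices (12): abc, abf, acg, ade, adg, aef, bcd, bdg, bfg, cde, cef, cfg

so the chain groups are C_0 ≅ Z^7, C_1 ≅ Z^18, C_2 ≅ Z^12.

Boundary ∂_1: C_1 → C_0 maps an edge to its endpoints' difference, ∂[p,q] = q − p. For instance
  ∂ad = d − a.
As a 7×18 matrix over Z this has rank 6, with invariant factors (1,1,1,1,1,1).

The boundary map ∂_2: C_2 → C_1 sends each 2-simplex [p,q,r] to [q,r] − [p,r] + [p,q]. For instance
  ∂cfg = fg − cg + cf,
  ∂acg = cg − ag + ac.
This gives a 18×12 integer matrix of rank 12; reducing to Smith normal form yields diagonal entries (1,1,1,1,1,1,1,1,1,1,1,2).

Now H_k = ker ∂_k / im ∂_{k+1}, so:

  H_0: rank C_0 − rank ∂_1 = 7 − 6 = 1, and the invariant factors of ∂_1 are all 1, so H_0 ≅ Z.
  H_1: rank ker ∂_1 − rank ∂_2 = (18 − 6) − 12 = 0, and ∂_2 has invariant factor 2 > 1, so H_1 ≅ Z/2Z.
  H_2: rank ker ∂_2 − rank ∂_3 = (12 − 12) − 0 = 0, and there is no ∂_3, so H_2 ≅ 0.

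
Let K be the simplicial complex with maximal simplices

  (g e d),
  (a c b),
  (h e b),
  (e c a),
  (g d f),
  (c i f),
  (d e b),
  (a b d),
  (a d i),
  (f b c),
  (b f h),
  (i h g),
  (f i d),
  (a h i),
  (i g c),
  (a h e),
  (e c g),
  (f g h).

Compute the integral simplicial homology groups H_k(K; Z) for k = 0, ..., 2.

Order the vertices as a < b < c < d < e < f < g < h < i. Listing each simplex with vertices in this order, K has dimension 2 with simplices:

  0-simplices (9): a, b, c, d, e, f, g, h, i
  1-simplices (27): ab, ac, ad, ae, ah, ai, bc, bd, be, bf, bh, ce, cf, cg, ci, de, df, dg, di, eg, eh, fg, fh, fi, gh, gi, hi
  2-simplices (18): abc, abd, ace, adi, aeh, ahi, bcf, bde, beh, bfh, ceg, cfi, cgi, deg, dfg, dfi, fgh, ghi

so the chain groups are C_0 ≅ Z^9, C_1 ≅ Z^27, C_2 ≅ Z^18.

Boundary ∂_1: C_1 → C_0 is given by ∂[p,q] = [q] − [p]. For instance
  ∂ac = c − a.
As a 9×27 matrix over Z this has rank 8, with invariant factors (1,1,1,1,1,1,1,1).

∂_2: C_2 → C_1 acts by ∂[p,q,r] = [q,r] − [p,r] + [p,q]. For instance
  ∂dfi = fi − di + df,
  ∂ace = ce − ae + ac.
The 27×18 boundary matrix has rank 18 and Smith normal form diag(1,1,1,1,1,1,1,1,1,1,1,1,1,1,1,1,1,2).

Reading off H_k = ker ∂_k / im ∂_{k+1}:

  H_0: rank C_0 − rank ∂_1 = 9 − 8 = 1, and the invariant factors of ∂_1 are all 1, so H_0 ≅ Z.
  H_1: rank ker ∂_1 − rank ∂_2 = (27 − 8) − 18 = 1, and ∂_2 has invariant factor 2 > 1, so H_1 ≅ Z ⊕ Z/2Z.
  H_2: rank ker ∂_2 − rank ∂_3 = (18 − 18) − 0 = 0, and there is no ∂_3, so H_2 ≅ 0.

(K is a triangulation of the Klein bottle.)

H_0 = Z,  H_1 = Z ⊕ Z/2Z,  H_2 = 0.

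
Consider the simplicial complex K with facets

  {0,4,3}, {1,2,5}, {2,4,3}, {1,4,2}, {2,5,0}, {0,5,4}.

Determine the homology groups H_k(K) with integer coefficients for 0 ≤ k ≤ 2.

H_0 ≅ Z,  H_1 ≅ Z,  H_2 = 0.

Take the total order 0 < 1 < 2 < 3 < 4 < 5 on the vertex set. Then K (dimension 2) consists of the simplices:

  0-simplices (6): [0], [1], [2], [3], [4], [5]
  1-simplices (12): [0,2], [0,3], [0,4], [0,5], [1,2], [1,4], [1,5], [2,3], [2,4], [2,5], [3,4], [4,5]
  2-simplices (6): [0,2,5], [0,3,4], [0,4,5], [1,2,4], [1,2,5], [2,3,4]

so the chain groups are C_0 ≅ Z^6, C_1 ≅ Z^12, C_2 ≅ Z^6.

Boundary ∂_1: C_1 → C_0 maps an edge to its endpoints' difference, ∂[p,q] = q − p.
This gives a 6×12 integer matrix of rank 5; reducing to Smith normal form yields diagonal entries (1,1,1,1,1).

The boundary map ∂_2: C_2 → C_1 acts by ∂[p,q,r] = [q,r] − [p,r] + [p,q]. For instance
  ∂[1,2,4] = [2,4] − [1,4] + [1,2],
  ∂[0,2,5] = [2,5] − [0,5] + [0,2].
The resulting 12×6 matrix has rank 6, and its Smith normal form has invariant factors (1,1,1,1,1,1).

Now H_k = ker ∂_k / im ∂_{k+1}, so:

  H_0: rank C_0 − rank ∂_1 = 6 − 5 = 1, and the invariant factors of ∂_1 are all 1, so H_0 ≅ Z.
  H_1: rank ker ∂_1 − rank ∂_2 = (12 − 5) − 6 = 1, and the invariant factors of ∂_2 are all 1, so H_1 ≅ Z.
  H_2: rank ker ∂_2 − rank ∂_3 = (6 − 6) − 0 = 0, and there is no ∂_3, so H_2 ≅ 0.

As a check, the Euler characteristic is 6 − 12 + 6 = 0, which agrees with 1 − 1 + 0 = 0.
(K is a triangulation of the cylinder S^1 x I.)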